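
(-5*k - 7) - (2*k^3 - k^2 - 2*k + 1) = -2*k^3 + k^2 - 3*k - 8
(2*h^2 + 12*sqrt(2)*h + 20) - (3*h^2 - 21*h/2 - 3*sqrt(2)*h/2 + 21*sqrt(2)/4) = -h^2 + 21*h/2 + 27*sqrt(2)*h/2 - 21*sqrt(2)/4 + 20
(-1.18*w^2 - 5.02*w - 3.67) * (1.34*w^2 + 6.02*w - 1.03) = -1.5812*w^4 - 13.8304*w^3 - 33.9228*w^2 - 16.9228*w + 3.7801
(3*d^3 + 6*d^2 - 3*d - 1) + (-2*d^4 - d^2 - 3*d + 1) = -2*d^4 + 3*d^3 + 5*d^2 - 6*d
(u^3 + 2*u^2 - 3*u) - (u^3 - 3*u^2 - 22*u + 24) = 5*u^2 + 19*u - 24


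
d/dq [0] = 0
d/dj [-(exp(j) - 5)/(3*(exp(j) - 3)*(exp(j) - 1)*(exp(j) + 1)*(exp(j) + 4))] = (3*exp(4*j) - 18*exp(3*j) - 28*exp(2*j) + 130*exp(j) - 7)*exp(j)/(3*(exp(8*j) + 2*exp(7*j) - 25*exp(6*j) - 28*exp(5*j) + 191*exp(4*j) + 50*exp(3*j) - 311*exp(2*j) - 24*exp(j) + 144))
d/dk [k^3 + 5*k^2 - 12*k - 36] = 3*k^2 + 10*k - 12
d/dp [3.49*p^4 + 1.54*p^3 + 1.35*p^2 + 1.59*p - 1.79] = 13.96*p^3 + 4.62*p^2 + 2.7*p + 1.59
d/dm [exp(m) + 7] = exp(m)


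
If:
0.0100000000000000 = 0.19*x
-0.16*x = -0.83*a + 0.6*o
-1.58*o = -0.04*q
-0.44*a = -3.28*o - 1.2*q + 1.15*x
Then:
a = 0.01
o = 0.00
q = 0.05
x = 0.05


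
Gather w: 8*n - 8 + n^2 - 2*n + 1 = n^2 + 6*n - 7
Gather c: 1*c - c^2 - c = -c^2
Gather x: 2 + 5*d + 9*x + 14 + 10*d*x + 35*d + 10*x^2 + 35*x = 40*d + 10*x^2 + x*(10*d + 44) + 16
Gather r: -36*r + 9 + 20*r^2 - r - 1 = 20*r^2 - 37*r + 8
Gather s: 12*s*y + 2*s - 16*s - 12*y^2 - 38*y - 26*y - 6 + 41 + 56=s*(12*y - 14) - 12*y^2 - 64*y + 91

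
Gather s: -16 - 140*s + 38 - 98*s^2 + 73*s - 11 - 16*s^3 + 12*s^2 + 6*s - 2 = -16*s^3 - 86*s^2 - 61*s + 9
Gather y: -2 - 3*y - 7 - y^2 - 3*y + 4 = -y^2 - 6*y - 5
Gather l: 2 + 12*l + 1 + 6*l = 18*l + 3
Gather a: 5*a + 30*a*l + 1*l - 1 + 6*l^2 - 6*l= a*(30*l + 5) + 6*l^2 - 5*l - 1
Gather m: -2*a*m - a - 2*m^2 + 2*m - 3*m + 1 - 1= -a - 2*m^2 + m*(-2*a - 1)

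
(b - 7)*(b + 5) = b^2 - 2*b - 35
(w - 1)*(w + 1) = w^2 - 1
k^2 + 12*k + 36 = (k + 6)^2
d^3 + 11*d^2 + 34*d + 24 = (d + 1)*(d + 4)*(d + 6)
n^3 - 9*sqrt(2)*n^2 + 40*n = n*(n - 5*sqrt(2))*(n - 4*sqrt(2))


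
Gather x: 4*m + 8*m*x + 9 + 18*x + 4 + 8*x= 4*m + x*(8*m + 26) + 13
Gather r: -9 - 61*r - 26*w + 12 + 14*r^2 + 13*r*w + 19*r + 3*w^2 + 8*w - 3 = 14*r^2 + r*(13*w - 42) + 3*w^2 - 18*w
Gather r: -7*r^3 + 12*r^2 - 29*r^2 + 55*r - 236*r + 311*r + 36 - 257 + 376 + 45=-7*r^3 - 17*r^2 + 130*r + 200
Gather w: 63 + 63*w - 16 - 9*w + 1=54*w + 48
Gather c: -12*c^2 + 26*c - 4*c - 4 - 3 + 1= -12*c^2 + 22*c - 6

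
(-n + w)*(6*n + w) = -6*n^2 + 5*n*w + w^2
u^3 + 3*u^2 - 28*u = u*(u - 4)*(u + 7)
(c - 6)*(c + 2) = c^2 - 4*c - 12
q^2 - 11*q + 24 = (q - 8)*(q - 3)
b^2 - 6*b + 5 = (b - 5)*(b - 1)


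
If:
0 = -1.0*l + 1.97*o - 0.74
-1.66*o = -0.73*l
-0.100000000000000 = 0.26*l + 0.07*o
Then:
No Solution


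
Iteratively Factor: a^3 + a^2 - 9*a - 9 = (a - 3)*(a^2 + 4*a + 3) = (a - 3)*(a + 3)*(a + 1)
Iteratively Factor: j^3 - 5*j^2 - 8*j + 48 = (j - 4)*(j^2 - j - 12) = (j - 4)^2*(j + 3)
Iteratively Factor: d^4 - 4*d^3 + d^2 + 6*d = (d - 3)*(d^3 - d^2 - 2*d) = d*(d - 3)*(d^2 - d - 2) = d*(d - 3)*(d + 1)*(d - 2)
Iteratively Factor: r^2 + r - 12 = (r + 4)*(r - 3)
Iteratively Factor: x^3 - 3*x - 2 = (x - 2)*(x^2 + 2*x + 1) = (x - 2)*(x + 1)*(x + 1)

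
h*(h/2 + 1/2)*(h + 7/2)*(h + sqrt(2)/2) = h^4/2 + sqrt(2)*h^3/4 + 9*h^3/4 + 9*sqrt(2)*h^2/8 + 7*h^2/4 + 7*sqrt(2)*h/8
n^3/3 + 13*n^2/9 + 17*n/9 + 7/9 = (n/3 + 1/3)*(n + 1)*(n + 7/3)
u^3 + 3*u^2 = u^2*(u + 3)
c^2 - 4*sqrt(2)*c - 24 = (c - 6*sqrt(2))*(c + 2*sqrt(2))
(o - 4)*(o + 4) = o^2 - 16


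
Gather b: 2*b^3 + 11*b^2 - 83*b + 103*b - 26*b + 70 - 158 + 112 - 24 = 2*b^3 + 11*b^2 - 6*b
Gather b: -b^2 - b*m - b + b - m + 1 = -b^2 - b*m - m + 1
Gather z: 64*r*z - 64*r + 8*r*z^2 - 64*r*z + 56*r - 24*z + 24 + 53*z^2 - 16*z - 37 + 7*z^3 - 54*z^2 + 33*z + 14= -8*r + 7*z^3 + z^2*(8*r - 1) - 7*z + 1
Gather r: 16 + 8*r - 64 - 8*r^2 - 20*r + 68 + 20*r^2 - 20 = 12*r^2 - 12*r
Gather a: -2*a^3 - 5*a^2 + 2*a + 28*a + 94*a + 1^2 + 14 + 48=-2*a^3 - 5*a^2 + 124*a + 63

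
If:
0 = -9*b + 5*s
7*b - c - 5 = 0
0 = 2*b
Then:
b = 0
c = -5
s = 0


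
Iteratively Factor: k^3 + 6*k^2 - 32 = (k - 2)*(k^2 + 8*k + 16) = (k - 2)*(k + 4)*(k + 4)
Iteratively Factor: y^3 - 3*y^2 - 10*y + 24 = (y - 4)*(y^2 + y - 6) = (y - 4)*(y - 2)*(y + 3)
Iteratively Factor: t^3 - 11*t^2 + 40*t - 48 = (t - 4)*(t^2 - 7*t + 12) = (t - 4)*(t - 3)*(t - 4)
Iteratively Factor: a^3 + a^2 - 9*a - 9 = (a - 3)*(a^2 + 4*a + 3) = (a - 3)*(a + 3)*(a + 1)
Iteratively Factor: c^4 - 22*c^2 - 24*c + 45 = (c - 5)*(c^3 + 5*c^2 + 3*c - 9) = (c - 5)*(c + 3)*(c^2 + 2*c - 3) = (c - 5)*(c - 1)*(c + 3)*(c + 3)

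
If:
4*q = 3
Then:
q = 3/4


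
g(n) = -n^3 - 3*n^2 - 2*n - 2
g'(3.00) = -47.00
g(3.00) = -62.00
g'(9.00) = -299.00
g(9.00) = -992.00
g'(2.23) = -30.30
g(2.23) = -32.47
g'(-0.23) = -0.78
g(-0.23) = -1.69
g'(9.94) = -358.05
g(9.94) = -1300.40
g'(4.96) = -105.56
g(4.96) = -207.75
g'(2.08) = -27.46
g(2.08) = -28.14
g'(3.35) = -55.77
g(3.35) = -79.96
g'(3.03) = -47.72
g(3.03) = -63.42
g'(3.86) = -69.86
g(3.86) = -111.93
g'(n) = -3*n^2 - 6*n - 2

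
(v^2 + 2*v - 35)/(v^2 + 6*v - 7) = (v - 5)/(v - 1)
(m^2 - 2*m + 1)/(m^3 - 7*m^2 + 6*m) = (m - 1)/(m*(m - 6))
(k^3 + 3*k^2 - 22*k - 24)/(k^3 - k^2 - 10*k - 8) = (k + 6)/(k + 2)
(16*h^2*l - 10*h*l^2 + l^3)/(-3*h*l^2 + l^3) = (-16*h^2 + 10*h*l - l^2)/(l*(3*h - l))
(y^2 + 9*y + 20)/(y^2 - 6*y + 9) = (y^2 + 9*y + 20)/(y^2 - 6*y + 9)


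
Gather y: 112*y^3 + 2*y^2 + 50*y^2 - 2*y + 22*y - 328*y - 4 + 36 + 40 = 112*y^3 + 52*y^2 - 308*y + 72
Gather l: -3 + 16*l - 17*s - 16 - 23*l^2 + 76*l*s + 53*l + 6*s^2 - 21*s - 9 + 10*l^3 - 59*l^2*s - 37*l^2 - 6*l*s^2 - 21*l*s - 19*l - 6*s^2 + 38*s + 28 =10*l^3 + l^2*(-59*s - 60) + l*(-6*s^2 + 55*s + 50)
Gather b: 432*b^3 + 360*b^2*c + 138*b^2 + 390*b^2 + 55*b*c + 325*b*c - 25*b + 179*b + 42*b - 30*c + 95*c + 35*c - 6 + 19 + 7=432*b^3 + b^2*(360*c + 528) + b*(380*c + 196) + 100*c + 20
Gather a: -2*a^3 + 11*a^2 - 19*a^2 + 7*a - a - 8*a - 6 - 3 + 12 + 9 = -2*a^3 - 8*a^2 - 2*a + 12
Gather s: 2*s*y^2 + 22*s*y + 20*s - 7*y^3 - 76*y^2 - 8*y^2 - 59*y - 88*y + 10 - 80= s*(2*y^2 + 22*y + 20) - 7*y^3 - 84*y^2 - 147*y - 70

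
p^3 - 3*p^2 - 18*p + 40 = (p - 5)*(p - 2)*(p + 4)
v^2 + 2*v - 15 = (v - 3)*(v + 5)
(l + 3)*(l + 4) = l^2 + 7*l + 12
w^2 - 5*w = w*(w - 5)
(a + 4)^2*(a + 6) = a^3 + 14*a^2 + 64*a + 96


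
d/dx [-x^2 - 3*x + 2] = -2*x - 3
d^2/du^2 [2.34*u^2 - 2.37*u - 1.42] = 4.68000000000000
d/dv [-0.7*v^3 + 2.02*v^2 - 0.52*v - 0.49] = -2.1*v^2 + 4.04*v - 0.52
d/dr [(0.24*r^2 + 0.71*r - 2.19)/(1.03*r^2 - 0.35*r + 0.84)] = (-0.8153*r^2 + 4.9146*r - 0.1701)/(1.0609*r^4 - 0.721*r^3 + 1.8529*r^2 - 0.588*r + 0.7056)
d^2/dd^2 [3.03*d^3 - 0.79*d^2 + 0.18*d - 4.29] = 18.18*d - 1.58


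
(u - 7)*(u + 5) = u^2 - 2*u - 35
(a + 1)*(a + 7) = a^2 + 8*a + 7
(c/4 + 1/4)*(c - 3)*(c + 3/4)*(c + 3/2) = c^4/4 + c^3/16 - 51*c^2/32 - 9*c/4 - 27/32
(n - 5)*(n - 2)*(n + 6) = n^3 - n^2 - 32*n + 60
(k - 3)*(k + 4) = k^2 + k - 12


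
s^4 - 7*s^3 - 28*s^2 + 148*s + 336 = (s - 7)*(s - 6)*(s + 2)*(s + 4)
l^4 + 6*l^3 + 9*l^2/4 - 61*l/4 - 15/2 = (l - 3/2)*(l + 1/2)*(l + 2)*(l + 5)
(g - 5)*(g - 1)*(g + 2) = g^3 - 4*g^2 - 7*g + 10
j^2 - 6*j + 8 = (j - 4)*(j - 2)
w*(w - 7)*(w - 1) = w^3 - 8*w^2 + 7*w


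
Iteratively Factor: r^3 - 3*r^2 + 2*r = (r - 1)*(r^2 - 2*r) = (r - 2)*(r - 1)*(r)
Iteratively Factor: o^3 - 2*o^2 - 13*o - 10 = (o - 5)*(o^2 + 3*o + 2) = (o - 5)*(o + 2)*(o + 1)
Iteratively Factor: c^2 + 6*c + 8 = (c + 4)*(c + 2)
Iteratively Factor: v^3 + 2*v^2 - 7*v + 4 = (v - 1)*(v^2 + 3*v - 4) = (v - 1)*(v + 4)*(v - 1)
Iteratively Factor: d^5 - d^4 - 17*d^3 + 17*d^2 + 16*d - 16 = (d + 4)*(d^4 - 5*d^3 + 3*d^2 + 5*d - 4) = (d + 1)*(d + 4)*(d^3 - 6*d^2 + 9*d - 4) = (d - 1)*(d + 1)*(d + 4)*(d^2 - 5*d + 4) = (d - 4)*(d - 1)*(d + 1)*(d + 4)*(d - 1)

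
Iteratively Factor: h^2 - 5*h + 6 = (h - 3)*(h - 2)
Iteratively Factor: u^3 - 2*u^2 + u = (u - 1)*(u^2 - u) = (u - 1)^2*(u)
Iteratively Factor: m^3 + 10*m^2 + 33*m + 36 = (m + 3)*(m^2 + 7*m + 12) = (m + 3)^2*(m + 4)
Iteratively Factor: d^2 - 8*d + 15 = (d - 3)*(d - 5)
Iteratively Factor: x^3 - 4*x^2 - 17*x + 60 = (x - 5)*(x^2 + x - 12) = (x - 5)*(x + 4)*(x - 3)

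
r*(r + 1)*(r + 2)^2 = r^4 + 5*r^3 + 8*r^2 + 4*r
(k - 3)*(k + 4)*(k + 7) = k^3 + 8*k^2 - 5*k - 84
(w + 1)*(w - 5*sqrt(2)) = w^2 - 5*sqrt(2)*w + w - 5*sqrt(2)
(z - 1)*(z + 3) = z^2 + 2*z - 3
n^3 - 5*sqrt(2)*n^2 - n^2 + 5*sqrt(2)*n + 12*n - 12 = (n - 1)*(n - 3*sqrt(2))*(n - 2*sqrt(2))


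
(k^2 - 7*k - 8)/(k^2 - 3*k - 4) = (k - 8)/(k - 4)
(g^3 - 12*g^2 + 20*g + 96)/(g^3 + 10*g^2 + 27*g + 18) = (g^3 - 12*g^2 + 20*g + 96)/(g^3 + 10*g^2 + 27*g + 18)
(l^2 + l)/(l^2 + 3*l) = (l + 1)/(l + 3)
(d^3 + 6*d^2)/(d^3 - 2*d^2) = (d + 6)/(d - 2)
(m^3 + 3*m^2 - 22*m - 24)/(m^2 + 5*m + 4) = (m^2 + 2*m - 24)/(m + 4)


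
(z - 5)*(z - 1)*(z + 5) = z^3 - z^2 - 25*z + 25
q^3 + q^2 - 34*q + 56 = (q - 4)*(q - 2)*(q + 7)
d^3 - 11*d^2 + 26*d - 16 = (d - 8)*(d - 2)*(d - 1)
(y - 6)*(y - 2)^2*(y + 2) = y^4 - 8*y^3 + 8*y^2 + 32*y - 48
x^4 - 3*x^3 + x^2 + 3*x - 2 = (x - 2)*(x - 1)^2*(x + 1)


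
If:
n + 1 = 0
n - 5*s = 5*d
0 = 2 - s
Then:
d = -11/5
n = -1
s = 2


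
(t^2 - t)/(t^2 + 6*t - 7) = t/(t + 7)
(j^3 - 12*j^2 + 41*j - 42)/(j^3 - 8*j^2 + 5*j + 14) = (j - 3)/(j + 1)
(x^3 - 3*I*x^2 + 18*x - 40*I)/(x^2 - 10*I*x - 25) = (x^2 + 2*I*x + 8)/(x - 5*I)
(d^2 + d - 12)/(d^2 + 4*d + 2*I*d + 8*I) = (d - 3)/(d + 2*I)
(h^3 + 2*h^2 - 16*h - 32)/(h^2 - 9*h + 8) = (h^3 + 2*h^2 - 16*h - 32)/(h^2 - 9*h + 8)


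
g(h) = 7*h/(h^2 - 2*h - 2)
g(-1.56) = -3.07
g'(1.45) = -3.67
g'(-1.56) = -2.46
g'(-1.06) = -14.14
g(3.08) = 16.25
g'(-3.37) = -0.36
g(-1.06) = -5.97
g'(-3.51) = -0.33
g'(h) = 7*h*(2 - 2*h)/(h^2 - 2*h - 2)^2 + 7/(h^2 - 2*h - 2) = 7*(-h^2 - 2)/(h^4 - 4*h^3 + 8*h + 4)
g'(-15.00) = -0.02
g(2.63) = -53.66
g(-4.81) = -1.09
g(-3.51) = -1.42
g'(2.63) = -530.24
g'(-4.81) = -0.19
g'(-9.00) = -0.06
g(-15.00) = -0.42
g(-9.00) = -0.65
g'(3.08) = -45.70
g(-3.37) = -1.47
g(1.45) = -3.63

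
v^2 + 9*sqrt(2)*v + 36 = (v + 3*sqrt(2))*(v + 6*sqrt(2))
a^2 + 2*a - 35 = (a - 5)*(a + 7)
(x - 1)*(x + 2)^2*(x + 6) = x^4 + 9*x^3 + 18*x^2 - 4*x - 24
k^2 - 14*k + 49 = (k - 7)^2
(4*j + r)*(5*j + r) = 20*j^2 + 9*j*r + r^2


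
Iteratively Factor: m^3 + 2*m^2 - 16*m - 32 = (m + 2)*(m^2 - 16) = (m + 2)*(m + 4)*(m - 4)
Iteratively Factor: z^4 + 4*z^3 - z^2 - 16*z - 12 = (z + 1)*(z^3 + 3*z^2 - 4*z - 12) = (z + 1)*(z + 3)*(z^2 - 4) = (z - 2)*(z + 1)*(z + 3)*(z + 2)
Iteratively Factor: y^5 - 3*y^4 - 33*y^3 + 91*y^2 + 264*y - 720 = (y + 4)*(y^4 - 7*y^3 - 5*y^2 + 111*y - 180) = (y - 5)*(y + 4)*(y^3 - 2*y^2 - 15*y + 36) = (y - 5)*(y - 3)*(y + 4)*(y^2 + y - 12) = (y - 5)*(y - 3)^2*(y + 4)*(y + 4)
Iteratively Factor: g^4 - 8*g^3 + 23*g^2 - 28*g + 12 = (g - 1)*(g^3 - 7*g^2 + 16*g - 12) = (g - 2)*(g - 1)*(g^2 - 5*g + 6) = (g - 3)*(g - 2)*(g - 1)*(g - 2)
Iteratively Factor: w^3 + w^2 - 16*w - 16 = (w - 4)*(w^2 + 5*w + 4) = (w - 4)*(w + 4)*(w + 1)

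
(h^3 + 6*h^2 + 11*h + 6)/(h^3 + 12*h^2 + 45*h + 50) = (h^2 + 4*h + 3)/(h^2 + 10*h + 25)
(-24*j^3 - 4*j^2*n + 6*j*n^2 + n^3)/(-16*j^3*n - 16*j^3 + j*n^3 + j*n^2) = (24*j^3 + 4*j^2*n - 6*j*n^2 - n^3)/(j*(16*j^2*n + 16*j^2 - n^3 - n^2))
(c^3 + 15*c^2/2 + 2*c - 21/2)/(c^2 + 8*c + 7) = (2*c^2 + c - 3)/(2*(c + 1))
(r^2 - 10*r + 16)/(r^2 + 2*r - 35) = (r^2 - 10*r + 16)/(r^2 + 2*r - 35)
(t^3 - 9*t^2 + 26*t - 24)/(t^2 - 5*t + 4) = (t^2 - 5*t + 6)/(t - 1)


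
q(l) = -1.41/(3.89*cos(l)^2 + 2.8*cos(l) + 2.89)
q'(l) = -1.41*(7.78*sin(l)*cos(l) + 2.8*sin(l))/(3.89*cos(l)^2 + 2.8*cos(l) + 2.89)^2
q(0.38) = -0.16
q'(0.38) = -0.07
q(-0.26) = -0.15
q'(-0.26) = 0.04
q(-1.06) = -0.27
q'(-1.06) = 0.30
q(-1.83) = -0.58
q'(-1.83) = 0.19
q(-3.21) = -0.36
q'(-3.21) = 0.03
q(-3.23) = -0.36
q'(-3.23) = 0.04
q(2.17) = -0.55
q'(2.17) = 0.28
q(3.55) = -0.39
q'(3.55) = -0.19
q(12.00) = -0.18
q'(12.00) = 0.11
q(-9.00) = -0.40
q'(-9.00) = -0.20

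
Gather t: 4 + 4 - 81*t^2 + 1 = 9 - 81*t^2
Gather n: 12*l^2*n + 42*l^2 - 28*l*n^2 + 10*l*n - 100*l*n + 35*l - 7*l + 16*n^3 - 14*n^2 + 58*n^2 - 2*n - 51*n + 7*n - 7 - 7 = 42*l^2 + 28*l + 16*n^3 + n^2*(44 - 28*l) + n*(12*l^2 - 90*l - 46) - 14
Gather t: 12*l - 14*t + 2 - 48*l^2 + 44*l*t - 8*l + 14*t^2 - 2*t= -48*l^2 + 4*l + 14*t^2 + t*(44*l - 16) + 2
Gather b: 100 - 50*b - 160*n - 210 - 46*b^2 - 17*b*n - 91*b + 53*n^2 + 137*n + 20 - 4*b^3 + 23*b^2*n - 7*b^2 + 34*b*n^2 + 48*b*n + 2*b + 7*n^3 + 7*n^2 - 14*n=-4*b^3 + b^2*(23*n - 53) + b*(34*n^2 + 31*n - 139) + 7*n^3 + 60*n^2 - 37*n - 90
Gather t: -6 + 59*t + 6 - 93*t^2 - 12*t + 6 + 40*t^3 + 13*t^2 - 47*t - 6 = 40*t^3 - 80*t^2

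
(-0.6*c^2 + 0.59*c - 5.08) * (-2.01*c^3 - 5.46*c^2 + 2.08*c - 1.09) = 1.206*c^5 + 2.0901*c^4 + 5.7414*c^3 + 29.618*c^2 - 11.2095*c + 5.5372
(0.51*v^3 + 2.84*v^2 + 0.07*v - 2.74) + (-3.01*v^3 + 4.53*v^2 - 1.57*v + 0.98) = -2.5*v^3 + 7.37*v^2 - 1.5*v - 1.76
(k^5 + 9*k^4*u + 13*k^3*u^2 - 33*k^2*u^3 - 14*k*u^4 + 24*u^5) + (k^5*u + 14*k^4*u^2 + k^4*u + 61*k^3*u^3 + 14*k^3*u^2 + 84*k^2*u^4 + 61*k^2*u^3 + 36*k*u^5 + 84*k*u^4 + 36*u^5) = k^5*u + k^5 + 14*k^4*u^2 + 10*k^4*u + 61*k^3*u^3 + 27*k^3*u^2 + 84*k^2*u^4 + 28*k^2*u^3 + 36*k*u^5 + 70*k*u^4 + 60*u^5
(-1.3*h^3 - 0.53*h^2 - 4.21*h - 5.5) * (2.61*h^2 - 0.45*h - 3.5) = -3.393*h^5 - 0.7983*h^4 - 6.1996*h^3 - 10.6055*h^2 + 17.21*h + 19.25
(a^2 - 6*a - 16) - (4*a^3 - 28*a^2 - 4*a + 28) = -4*a^3 + 29*a^2 - 2*a - 44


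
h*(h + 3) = h^2 + 3*h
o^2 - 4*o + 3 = (o - 3)*(o - 1)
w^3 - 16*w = w*(w - 4)*(w + 4)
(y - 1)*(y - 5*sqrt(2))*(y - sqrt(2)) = y^3 - 6*sqrt(2)*y^2 - y^2 + 6*sqrt(2)*y + 10*y - 10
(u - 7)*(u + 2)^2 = u^3 - 3*u^2 - 24*u - 28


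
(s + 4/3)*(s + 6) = s^2 + 22*s/3 + 8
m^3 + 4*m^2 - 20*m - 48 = (m - 4)*(m + 2)*(m + 6)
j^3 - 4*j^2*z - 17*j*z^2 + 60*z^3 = (j - 5*z)*(j - 3*z)*(j + 4*z)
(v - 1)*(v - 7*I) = v^2 - v - 7*I*v + 7*I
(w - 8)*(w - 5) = w^2 - 13*w + 40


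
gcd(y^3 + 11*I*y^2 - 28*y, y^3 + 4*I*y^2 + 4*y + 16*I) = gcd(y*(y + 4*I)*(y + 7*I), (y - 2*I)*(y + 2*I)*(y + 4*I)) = y + 4*I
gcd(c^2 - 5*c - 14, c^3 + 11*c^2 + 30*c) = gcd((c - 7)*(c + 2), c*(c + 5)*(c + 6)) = 1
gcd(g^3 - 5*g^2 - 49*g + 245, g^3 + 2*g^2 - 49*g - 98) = g^2 - 49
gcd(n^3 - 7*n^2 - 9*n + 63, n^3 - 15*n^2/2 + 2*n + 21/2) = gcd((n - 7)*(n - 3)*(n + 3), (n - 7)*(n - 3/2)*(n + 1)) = n - 7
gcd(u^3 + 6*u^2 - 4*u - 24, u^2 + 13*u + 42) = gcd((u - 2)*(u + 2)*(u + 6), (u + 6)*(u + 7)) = u + 6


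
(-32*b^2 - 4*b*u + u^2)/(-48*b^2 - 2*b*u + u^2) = (4*b + u)/(6*b + u)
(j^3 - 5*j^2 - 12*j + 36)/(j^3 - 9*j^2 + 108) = (j - 2)/(j - 6)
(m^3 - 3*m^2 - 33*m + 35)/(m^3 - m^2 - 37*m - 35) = (m - 1)/(m + 1)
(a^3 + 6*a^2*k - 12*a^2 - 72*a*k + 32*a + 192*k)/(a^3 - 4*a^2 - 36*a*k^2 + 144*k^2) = (a - 8)/(a - 6*k)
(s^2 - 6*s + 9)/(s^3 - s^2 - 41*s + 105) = (s - 3)/(s^2 + 2*s - 35)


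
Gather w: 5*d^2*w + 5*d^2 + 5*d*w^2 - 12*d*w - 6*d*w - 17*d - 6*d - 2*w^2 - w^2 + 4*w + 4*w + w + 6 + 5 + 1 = 5*d^2 - 23*d + w^2*(5*d - 3) + w*(5*d^2 - 18*d + 9) + 12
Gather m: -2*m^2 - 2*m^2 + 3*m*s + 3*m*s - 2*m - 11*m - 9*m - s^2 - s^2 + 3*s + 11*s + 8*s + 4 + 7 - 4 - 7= -4*m^2 + m*(6*s - 22) - 2*s^2 + 22*s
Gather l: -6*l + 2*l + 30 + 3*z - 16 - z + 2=-4*l + 2*z + 16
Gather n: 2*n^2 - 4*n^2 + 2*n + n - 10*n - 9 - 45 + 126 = -2*n^2 - 7*n + 72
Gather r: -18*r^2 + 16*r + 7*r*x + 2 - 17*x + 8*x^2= -18*r^2 + r*(7*x + 16) + 8*x^2 - 17*x + 2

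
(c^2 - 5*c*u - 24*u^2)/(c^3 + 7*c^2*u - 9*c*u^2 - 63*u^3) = (-c + 8*u)/(-c^2 - 4*c*u + 21*u^2)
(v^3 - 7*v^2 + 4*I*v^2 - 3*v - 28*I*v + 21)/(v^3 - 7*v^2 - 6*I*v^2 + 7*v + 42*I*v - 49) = (v + 3*I)/(v - 7*I)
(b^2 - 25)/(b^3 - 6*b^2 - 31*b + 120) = (b - 5)/(b^2 - 11*b + 24)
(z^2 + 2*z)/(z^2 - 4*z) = (z + 2)/(z - 4)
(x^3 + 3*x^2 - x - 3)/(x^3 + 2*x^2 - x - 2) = (x + 3)/(x + 2)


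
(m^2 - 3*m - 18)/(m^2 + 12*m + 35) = (m^2 - 3*m - 18)/(m^2 + 12*m + 35)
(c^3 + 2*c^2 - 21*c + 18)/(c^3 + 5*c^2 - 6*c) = (c - 3)/c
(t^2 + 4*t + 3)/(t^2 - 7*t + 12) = (t^2 + 4*t + 3)/(t^2 - 7*t + 12)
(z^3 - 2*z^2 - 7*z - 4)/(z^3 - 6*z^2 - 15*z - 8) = (z - 4)/(z - 8)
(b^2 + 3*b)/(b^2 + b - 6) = b/(b - 2)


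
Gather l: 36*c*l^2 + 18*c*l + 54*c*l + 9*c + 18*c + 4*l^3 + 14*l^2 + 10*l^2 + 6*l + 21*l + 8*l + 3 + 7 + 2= 27*c + 4*l^3 + l^2*(36*c + 24) + l*(72*c + 35) + 12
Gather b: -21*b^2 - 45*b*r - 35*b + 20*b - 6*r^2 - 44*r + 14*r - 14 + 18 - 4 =-21*b^2 + b*(-45*r - 15) - 6*r^2 - 30*r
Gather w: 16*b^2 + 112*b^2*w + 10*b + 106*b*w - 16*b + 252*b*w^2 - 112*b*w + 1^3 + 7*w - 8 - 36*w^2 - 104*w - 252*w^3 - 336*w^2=16*b^2 - 6*b - 252*w^3 + w^2*(252*b - 372) + w*(112*b^2 - 6*b - 97) - 7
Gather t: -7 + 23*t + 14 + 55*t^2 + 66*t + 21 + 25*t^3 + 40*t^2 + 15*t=25*t^3 + 95*t^2 + 104*t + 28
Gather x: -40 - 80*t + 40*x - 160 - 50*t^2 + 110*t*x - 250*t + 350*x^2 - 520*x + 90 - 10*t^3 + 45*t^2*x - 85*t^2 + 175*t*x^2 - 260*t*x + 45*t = -10*t^3 - 135*t^2 - 285*t + x^2*(175*t + 350) + x*(45*t^2 - 150*t - 480) - 110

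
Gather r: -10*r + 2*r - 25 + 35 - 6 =4 - 8*r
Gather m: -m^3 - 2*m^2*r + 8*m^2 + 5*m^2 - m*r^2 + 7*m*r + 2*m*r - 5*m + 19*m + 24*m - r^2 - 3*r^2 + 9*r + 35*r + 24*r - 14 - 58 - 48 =-m^3 + m^2*(13 - 2*r) + m*(-r^2 + 9*r + 38) - 4*r^2 + 68*r - 120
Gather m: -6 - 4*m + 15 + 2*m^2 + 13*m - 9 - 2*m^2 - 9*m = 0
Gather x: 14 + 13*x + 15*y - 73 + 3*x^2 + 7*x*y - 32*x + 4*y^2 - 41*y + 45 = 3*x^2 + x*(7*y - 19) + 4*y^2 - 26*y - 14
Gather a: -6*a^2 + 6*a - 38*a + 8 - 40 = -6*a^2 - 32*a - 32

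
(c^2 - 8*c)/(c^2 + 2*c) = (c - 8)/(c + 2)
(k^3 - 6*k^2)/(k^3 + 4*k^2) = (k - 6)/(k + 4)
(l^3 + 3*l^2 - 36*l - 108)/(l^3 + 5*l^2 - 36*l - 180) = (l + 3)/(l + 5)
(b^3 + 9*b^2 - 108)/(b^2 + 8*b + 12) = (b^2 + 3*b - 18)/(b + 2)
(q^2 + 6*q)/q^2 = (q + 6)/q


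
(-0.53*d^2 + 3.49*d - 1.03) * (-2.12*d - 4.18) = 1.1236*d^3 - 5.1834*d^2 - 12.4046*d + 4.3054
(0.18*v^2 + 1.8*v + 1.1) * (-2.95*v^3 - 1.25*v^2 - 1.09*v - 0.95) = -0.531*v^5 - 5.535*v^4 - 5.6912*v^3 - 3.508*v^2 - 2.909*v - 1.045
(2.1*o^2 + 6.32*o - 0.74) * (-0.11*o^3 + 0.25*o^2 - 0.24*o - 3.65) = -0.231*o^5 - 0.1702*o^4 + 1.1574*o^3 - 9.3668*o^2 - 22.8904*o + 2.701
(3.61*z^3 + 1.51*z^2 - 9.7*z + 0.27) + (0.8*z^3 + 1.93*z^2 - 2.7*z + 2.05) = 4.41*z^3 + 3.44*z^2 - 12.4*z + 2.32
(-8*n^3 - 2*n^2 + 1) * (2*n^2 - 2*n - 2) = -16*n^5 + 12*n^4 + 20*n^3 + 6*n^2 - 2*n - 2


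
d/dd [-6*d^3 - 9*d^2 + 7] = 18*d*(-d - 1)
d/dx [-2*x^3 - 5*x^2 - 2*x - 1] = -6*x^2 - 10*x - 2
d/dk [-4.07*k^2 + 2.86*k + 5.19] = 2.86 - 8.14*k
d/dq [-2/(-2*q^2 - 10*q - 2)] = (-2*q - 5)/(q^2 + 5*q + 1)^2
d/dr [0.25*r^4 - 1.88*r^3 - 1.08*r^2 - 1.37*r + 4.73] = 1.0*r^3 - 5.64*r^2 - 2.16*r - 1.37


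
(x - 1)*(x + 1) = x^2 - 1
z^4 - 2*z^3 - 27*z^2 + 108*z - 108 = (z - 3)^2*(z - 2)*(z + 6)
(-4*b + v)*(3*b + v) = -12*b^2 - b*v + v^2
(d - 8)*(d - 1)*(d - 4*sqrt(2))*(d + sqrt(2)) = d^4 - 9*d^3 - 3*sqrt(2)*d^3 + 27*sqrt(2)*d^2 - 24*sqrt(2)*d + 72*d - 64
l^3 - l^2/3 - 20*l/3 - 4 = (l - 3)*(l + 2/3)*(l + 2)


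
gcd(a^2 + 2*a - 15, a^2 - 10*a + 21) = a - 3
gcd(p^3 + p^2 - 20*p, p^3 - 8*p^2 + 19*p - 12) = p - 4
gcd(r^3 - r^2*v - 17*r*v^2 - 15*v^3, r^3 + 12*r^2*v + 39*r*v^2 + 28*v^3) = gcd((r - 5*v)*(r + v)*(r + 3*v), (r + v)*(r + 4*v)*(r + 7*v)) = r + v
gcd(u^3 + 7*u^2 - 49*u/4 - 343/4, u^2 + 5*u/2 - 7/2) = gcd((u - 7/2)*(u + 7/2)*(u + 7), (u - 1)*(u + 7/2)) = u + 7/2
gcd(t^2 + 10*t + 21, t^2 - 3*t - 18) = t + 3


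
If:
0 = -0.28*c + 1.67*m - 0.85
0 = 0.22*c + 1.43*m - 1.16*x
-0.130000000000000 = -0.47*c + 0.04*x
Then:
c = 0.34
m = 0.57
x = 0.76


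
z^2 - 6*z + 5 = (z - 5)*(z - 1)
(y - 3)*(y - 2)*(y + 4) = y^3 - y^2 - 14*y + 24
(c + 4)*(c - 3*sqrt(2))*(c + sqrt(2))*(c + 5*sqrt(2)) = c^4 + 4*c^3 + 3*sqrt(2)*c^3 - 26*c^2 + 12*sqrt(2)*c^2 - 104*c - 30*sqrt(2)*c - 120*sqrt(2)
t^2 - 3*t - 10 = (t - 5)*(t + 2)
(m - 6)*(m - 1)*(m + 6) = m^3 - m^2 - 36*m + 36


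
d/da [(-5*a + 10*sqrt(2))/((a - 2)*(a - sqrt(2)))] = 5*((a - 2)*(a - 2*sqrt(2)) - (a - 2)*(a - sqrt(2)) + (a - 2*sqrt(2))*(a - sqrt(2)))/((a - 2)^2*(a - sqrt(2))^2)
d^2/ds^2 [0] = 0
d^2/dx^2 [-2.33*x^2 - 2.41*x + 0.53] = -4.66000000000000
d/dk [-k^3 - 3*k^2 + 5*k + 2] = -3*k^2 - 6*k + 5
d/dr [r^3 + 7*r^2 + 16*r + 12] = 3*r^2 + 14*r + 16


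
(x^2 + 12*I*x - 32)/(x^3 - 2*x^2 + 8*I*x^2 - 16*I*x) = (x + 4*I)/(x*(x - 2))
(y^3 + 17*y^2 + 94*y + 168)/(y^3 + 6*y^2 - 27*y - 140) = (y + 6)/(y - 5)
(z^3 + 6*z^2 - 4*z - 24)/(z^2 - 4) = z + 6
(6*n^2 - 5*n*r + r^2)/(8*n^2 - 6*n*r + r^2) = (-3*n + r)/(-4*n + r)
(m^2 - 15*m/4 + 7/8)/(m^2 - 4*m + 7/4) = (4*m - 1)/(2*(2*m - 1))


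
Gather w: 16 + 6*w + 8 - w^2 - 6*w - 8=16 - w^2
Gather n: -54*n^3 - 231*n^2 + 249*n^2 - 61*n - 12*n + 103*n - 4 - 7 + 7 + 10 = -54*n^3 + 18*n^2 + 30*n + 6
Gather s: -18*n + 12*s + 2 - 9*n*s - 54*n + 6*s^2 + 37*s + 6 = -72*n + 6*s^2 + s*(49 - 9*n) + 8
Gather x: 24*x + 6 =24*x + 6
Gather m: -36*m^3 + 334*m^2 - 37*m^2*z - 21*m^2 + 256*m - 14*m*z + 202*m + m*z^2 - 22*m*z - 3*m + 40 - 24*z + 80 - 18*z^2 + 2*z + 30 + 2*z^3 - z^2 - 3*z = -36*m^3 + m^2*(313 - 37*z) + m*(z^2 - 36*z + 455) + 2*z^3 - 19*z^2 - 25*z + 150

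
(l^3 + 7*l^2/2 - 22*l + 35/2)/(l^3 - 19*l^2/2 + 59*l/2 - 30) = (l^2 + 6*l - 7)/(l^2 - 7*l + 12)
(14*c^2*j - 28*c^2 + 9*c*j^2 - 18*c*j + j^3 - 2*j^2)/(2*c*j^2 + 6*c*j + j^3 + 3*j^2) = (7*c*j - 14*c + j^2 - 2*j)/(j*(j + 3))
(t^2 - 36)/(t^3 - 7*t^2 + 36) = (t + 6)/(t^2 - t - 6)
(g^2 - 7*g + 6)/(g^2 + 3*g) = (g^2 - 7*g + 6)/(g*(g + 3))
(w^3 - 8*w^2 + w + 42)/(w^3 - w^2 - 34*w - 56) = (w - 3)/(w + 4)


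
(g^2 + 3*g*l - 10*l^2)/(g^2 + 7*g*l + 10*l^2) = (g - 2*l)/(g + 2*l)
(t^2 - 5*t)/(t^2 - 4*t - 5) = t/(t + 1)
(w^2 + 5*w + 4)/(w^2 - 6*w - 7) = (w + 4)/(w - 7)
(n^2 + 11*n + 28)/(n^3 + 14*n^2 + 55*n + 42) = (n + 4)/(n^2 + 7*n + 6)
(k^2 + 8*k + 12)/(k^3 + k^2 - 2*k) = (k + 6)/(k*(k - 1))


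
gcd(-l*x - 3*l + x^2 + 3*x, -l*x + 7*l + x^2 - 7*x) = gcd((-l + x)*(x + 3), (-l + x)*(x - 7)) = -l + x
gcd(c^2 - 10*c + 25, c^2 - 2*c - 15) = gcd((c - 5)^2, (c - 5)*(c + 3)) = c - 5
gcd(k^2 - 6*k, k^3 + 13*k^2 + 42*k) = k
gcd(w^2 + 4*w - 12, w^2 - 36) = w + 6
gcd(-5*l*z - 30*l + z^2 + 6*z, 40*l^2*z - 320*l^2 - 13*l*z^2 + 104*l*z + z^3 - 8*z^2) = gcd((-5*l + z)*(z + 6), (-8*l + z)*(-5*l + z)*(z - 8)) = -5*l + z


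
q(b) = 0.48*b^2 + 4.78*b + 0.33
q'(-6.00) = -0.98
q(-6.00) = -11.07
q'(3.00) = 7.66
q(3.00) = 18.99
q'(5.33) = 9.90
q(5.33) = 39.44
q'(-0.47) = 4.33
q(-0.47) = -1.81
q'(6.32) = 10.85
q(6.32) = 49.71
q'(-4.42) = 0.54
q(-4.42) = -11.42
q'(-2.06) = 2.80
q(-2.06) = -7.48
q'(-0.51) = 4.29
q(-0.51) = -1.98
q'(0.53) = 5.29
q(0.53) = 3.00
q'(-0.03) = 4.75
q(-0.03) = 0.19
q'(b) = 0.96*b + 4.78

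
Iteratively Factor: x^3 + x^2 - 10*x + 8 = (x - 2)*(x^2 + 3*x - 4) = (x - 2)*(x - 1)*(x + 4)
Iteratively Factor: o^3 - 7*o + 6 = (o + 3)*(o^2 - 3*o + 2) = (o - 1)*(o + 3)*(o - 2)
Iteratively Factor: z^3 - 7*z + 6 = (z - 2)*(z^2 + 2*z - 3) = (z - 2)*(z - 1)*(z + 3)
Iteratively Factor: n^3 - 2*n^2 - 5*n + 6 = (n - 3)*(n^2 + n - 2) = (n - 3)*(n - 1)*(n + 2)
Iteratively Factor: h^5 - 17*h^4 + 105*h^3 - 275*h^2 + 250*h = (h - 5)*(h^4 - 12*h^3 + 45*h^2 - 50*h) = (h - 5)^2*(h^3 - 7*h^2 + 10*h) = (h - 5)^3*(h^2 - 2*h) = h*(h - 5)^3*(h - 2)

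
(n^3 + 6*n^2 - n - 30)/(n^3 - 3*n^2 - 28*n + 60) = (n + 3)/(n - 6)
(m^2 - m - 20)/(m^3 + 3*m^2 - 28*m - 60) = (m + 4)/(m^2 + 8*m + 12)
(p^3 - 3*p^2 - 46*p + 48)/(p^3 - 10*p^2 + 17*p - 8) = (p + 6)/(p - 1)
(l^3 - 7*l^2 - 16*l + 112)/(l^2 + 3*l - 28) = (l^2 - 3*l - 28)/(l + 7)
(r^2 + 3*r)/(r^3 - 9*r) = 1/(r - 3)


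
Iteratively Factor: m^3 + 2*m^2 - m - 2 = (m - 1)*(m^2 + 3*m + 2) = (m - 1)*(m + 1)*(m + 2)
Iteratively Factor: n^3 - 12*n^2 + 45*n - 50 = (n - 5)*(n^2 - 7*n + 10) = (n - 5)^2*(n - 2)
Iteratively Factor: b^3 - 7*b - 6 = (b - 3)*(b^2 + 3*b + 2) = (b - 3)*(b + 2)*(b + 1)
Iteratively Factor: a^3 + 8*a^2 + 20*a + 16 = (a + 2)*(a^2 + 6*a + 8) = (a + 2)*(a + 4)*(a + 2)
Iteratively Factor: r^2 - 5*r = (r)*(r - 5)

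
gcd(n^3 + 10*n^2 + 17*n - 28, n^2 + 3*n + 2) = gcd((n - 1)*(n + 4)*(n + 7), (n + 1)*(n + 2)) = 1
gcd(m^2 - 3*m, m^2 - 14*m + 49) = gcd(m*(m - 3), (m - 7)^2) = 1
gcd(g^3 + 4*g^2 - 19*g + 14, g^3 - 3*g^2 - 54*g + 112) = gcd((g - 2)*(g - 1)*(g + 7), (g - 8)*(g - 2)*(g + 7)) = g^2 + 5*g - 14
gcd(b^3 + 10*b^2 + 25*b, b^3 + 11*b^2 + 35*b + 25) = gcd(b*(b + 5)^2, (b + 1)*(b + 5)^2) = b^2 + 10*b + 25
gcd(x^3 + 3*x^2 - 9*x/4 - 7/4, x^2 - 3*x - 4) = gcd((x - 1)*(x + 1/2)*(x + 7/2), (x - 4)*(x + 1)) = 1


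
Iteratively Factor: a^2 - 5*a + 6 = (a - 2)*(a - 3)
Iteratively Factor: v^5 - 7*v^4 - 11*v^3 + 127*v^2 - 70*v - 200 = (v - 5)*(v^4 - 2*v^3 - 21*v^2 + 22*v + 40) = (v - 5)*(v + 1)*(v^3 - 3*v^2 - 18*v + 40) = (v - 5)*(v - 2)*(v + 1)*(v^2 - v - 20) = (v - 5)^2*(v - 2)*(v + 1)*(v + 4)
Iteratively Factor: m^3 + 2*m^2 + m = (m + 1)*(m^2 + m) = m*(m + 1)*(m + 1)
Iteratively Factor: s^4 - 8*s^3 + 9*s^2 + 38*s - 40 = (s - 5)*(s^3 - 3*s^2 - 6*s + 8) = (s - 5)*(s - 1)*(s^2 - 2*s - 8) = (s - 5)*(s - 4)*(s - 1)*(s + 2)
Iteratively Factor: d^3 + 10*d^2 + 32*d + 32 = (d + 4)*(d^2 + 6*d + 8) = (d + 2)*(d + 4)*(d + 4)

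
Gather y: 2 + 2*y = 2*y + 2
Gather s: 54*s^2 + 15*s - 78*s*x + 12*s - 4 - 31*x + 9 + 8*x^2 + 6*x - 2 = 54*s^2 + s*(27 - 78*x) + 8*x^2 - 25*x + 3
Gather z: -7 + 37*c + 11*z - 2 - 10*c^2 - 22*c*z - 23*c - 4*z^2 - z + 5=-10*c^2 + 14*c - 4*z^2 + z*(10 - 22*c) - 4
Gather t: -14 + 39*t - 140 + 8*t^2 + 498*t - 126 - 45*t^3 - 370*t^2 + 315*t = -45*t^3 - 362*t^2 + 852*t - 280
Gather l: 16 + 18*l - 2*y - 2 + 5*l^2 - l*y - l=5*l^2 + l*(17 - y) - 2*y + 14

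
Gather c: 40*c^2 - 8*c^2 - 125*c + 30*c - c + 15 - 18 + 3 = 32*c^2 - 96*c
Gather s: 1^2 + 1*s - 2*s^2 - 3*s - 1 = -2*s^2 - 2*s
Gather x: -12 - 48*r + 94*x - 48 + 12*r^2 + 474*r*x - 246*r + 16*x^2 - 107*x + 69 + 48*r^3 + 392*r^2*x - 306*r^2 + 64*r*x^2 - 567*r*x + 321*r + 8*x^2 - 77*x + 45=48*r^3 - 294*r^2 + 27*r + x^2*(64*r + 24) + x*(392*r^2 - 93*r - 90) + 54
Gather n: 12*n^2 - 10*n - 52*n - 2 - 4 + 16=12*n^2 - 62*n + 10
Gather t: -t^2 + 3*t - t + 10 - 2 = -t^2 + 2*t + 8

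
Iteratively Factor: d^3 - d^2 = (d)*(d^2 - d) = d^2*(d - 1)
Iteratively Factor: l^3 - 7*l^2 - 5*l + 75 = (l - 5)*(l^2 - 2*l - 15) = (l - 5)*(l + 3)*(l - 5)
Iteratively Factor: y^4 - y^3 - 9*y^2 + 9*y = (y - 1)*(y^3 - 9*y) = y*(y - 1)*(y^2 - 9) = y*(y - 1)*(y + 3)*(y - 3)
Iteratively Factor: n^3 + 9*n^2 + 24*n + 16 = (n + 4)*(n^2 + 5*n + 4) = (n + 1)*(n + 4)*(n + 4)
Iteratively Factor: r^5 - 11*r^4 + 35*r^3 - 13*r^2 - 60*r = (r - 3)*(r^4 - 8*r^3 + 11*r^2 + 20*r) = r*(r - 3)*(r^3 - 8*r^2 + 11*r + 20) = r*(r - 4)*(r - 3)*(r^2 - 4*r - 5) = r*(r - 4)*(r - 3)*(r + 1)*(r - 5)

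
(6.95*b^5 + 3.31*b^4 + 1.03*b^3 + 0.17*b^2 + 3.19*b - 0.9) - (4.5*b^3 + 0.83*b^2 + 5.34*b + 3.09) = 6.95*b^5 + 3.31*b^4 - 3.47*b^3 - 0.66*b^2 - 2.15*b - 3.99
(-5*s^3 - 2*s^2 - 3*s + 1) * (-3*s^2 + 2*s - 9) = 15*s^5 - 4*s^4 + 50*s^3 + 9*s^2 + 29*s - 9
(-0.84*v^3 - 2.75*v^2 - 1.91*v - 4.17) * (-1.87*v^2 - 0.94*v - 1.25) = 1.5708*v^5 + 5.9321*v^4 + 7.2067*v^3 + 13.0308*v^2 + 6.3073*v + 5.2125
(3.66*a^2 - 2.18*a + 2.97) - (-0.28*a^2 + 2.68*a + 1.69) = 3.94*a^2 - 4.86*a + 1.28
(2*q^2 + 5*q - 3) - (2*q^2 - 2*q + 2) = 7*q - 5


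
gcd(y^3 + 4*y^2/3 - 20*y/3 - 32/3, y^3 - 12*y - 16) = y^2 + 4*y + 4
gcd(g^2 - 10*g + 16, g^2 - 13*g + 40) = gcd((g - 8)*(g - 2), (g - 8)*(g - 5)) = g - 8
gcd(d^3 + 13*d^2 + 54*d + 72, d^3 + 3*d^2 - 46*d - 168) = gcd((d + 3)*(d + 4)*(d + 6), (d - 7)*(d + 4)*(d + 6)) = d^2 + 10*d + 24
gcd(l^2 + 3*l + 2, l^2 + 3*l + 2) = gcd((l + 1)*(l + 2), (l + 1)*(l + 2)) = l^2 + 3*l + 2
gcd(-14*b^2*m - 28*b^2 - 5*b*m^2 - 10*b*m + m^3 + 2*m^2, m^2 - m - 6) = m + 2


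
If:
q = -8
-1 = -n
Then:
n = 1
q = -8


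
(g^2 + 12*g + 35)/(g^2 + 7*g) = (g + 5)/g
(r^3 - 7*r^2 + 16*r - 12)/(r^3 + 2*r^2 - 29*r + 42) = (r - 2)/(r + 7)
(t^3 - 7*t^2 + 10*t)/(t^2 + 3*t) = (t^2 - 7*t + 10)/(t + 3)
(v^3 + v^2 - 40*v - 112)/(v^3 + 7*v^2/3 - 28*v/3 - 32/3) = 3*(v^2 - 3*v - 28)/(3*v^2 - 5*v - 8)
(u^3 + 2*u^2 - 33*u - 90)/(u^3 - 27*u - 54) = (u + 5)/(u + 3)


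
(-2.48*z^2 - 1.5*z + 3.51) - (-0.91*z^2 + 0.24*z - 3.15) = -1.57*z^2 - 1.74*z + 6.66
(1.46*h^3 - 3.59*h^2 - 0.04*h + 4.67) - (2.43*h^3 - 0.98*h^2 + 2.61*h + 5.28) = -0.97*h^3 - 2.61*h^2 - 2.65*h - 0.61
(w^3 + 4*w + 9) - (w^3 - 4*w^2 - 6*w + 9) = 4*w^2 + 10*w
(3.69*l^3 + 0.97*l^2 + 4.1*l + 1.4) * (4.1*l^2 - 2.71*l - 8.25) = 15.129*l^5 - 6.0229*l^4 - 16.2612*l^3 - 13.3735*l^2 - 37.619*l - 11.55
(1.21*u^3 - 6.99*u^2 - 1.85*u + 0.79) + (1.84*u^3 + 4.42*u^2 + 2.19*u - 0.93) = 3.05*u^3 - 2.57*u^2 + 0.34*u - 0.14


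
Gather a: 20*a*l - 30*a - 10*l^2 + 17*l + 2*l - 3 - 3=a*(20*l - 30) - 10*l^2 + 19*l - 6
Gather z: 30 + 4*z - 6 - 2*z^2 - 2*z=-2*z^2 + 2*z + 24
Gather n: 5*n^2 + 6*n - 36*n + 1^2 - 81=5*n^2 - 30*n - 80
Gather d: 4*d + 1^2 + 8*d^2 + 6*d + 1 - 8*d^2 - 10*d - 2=0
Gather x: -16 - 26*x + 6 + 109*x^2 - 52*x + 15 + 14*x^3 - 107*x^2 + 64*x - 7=14*x^3 + 2*x^2 - 14*x - 2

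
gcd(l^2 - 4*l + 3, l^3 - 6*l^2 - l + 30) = l - 3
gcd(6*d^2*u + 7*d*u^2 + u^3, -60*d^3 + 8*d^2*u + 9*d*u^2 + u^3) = 6*d + u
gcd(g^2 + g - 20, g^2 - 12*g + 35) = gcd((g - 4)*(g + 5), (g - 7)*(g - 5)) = 1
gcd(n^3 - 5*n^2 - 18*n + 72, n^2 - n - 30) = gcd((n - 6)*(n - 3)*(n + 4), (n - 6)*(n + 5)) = n - 6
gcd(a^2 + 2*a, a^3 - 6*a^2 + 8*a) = a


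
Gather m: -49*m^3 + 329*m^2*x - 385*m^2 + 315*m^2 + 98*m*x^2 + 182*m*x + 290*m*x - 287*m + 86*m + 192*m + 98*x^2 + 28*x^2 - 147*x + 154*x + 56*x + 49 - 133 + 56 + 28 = -49*m^3 + m^2*(329*x - 70) + m*(98*x^2 + 472*x - 9) + 126*x^2 + 63*x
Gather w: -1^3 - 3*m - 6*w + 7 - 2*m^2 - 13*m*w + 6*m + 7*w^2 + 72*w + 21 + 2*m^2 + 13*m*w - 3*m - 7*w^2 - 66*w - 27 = 0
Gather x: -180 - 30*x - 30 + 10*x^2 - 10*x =10*x^2 - 40*x - 210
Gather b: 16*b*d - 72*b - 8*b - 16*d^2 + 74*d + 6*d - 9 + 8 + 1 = b*(16*d - 80) - 16*d^2 + 80*d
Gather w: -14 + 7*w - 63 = 7*w - 77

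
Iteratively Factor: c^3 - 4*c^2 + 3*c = (c)*(c^2 - 4*c + 3) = c*(c - 3)*(c - 1)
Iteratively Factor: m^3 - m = (m)*(m^2 - 1) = m*(m + 1)*(m - 1)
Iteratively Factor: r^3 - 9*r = (r)*(r^2 - 9) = r*(r - 3)*(r + 3)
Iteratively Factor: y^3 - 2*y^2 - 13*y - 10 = (y + 2)*(y^2 - 4*y - 5) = (y - 5)*(y + 2)*(y + 1)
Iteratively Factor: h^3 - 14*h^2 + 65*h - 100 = (h - 4)*(h^2 - 10*h + 25) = (h - 5)*(h - 4)*(h - 5)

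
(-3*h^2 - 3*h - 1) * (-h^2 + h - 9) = 3*h^4 + 25*h^2 + 26*h + 9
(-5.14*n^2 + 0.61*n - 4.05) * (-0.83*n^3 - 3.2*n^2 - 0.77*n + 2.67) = 4.2662*n^5 + 15.9417*n^4 + 5.3673*n^3 - 1.2335*n^2 + 4.7472*n - 10.8135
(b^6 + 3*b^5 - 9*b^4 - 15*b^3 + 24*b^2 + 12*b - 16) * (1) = b^6 + 3*b^5 - 9*b^4 - 15*b^3 + 24*b^2 + 12*b - 16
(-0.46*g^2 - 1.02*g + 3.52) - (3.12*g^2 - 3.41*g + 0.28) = -3.58*g^2 + 2.39*g + 3.24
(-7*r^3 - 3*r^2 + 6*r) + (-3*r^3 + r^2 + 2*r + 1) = -10*r^3 - 2*r^2 + 8*r + 1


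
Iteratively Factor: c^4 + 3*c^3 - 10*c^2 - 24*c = (c + 4)*(c^3 - c^2 - 6*c) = c*(c + 4)*(c^2 - c - 6) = c*(c - 3)*(c + 4)*(c + 2)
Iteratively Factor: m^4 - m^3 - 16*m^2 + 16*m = (m - 4)*(m^3 + 3*m^2 - 4*m) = (m - 4)*(m + 4)*(m^2 - m) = (m - 4)*(m - 1)*(m + 4)*(m)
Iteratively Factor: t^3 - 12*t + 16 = (t + 4)*(t^2 - 4*t + 4) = (t - 2)*(t + 4)*(t - 2)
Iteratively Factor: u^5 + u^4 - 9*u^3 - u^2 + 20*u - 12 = (u - 1)*(u^4 + 2*u^3 - 7*u^2 - 8*u + 12) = (u - 1)*(u + 3)*(u^3 - u^2 - 4*u + 4) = (u - 1)^2*(u + 3)*(u^2 - 4) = (u - 2)*(u - 1)^2*(u + 3)*(u + 2)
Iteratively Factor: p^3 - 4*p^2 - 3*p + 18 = (p + 2)*(p^2 - 6*p + 9) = (p - 3)*(p + 2)*(p - 3)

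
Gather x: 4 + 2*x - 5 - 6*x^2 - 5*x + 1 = -6*x^2 - 3*x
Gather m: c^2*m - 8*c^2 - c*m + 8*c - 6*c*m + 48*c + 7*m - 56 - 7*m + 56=-8*c^2 + 56*c + m*(c^2 - 7*c)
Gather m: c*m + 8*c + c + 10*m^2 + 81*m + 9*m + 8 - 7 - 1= 9*c + 10*m^2 + m*(c + 90)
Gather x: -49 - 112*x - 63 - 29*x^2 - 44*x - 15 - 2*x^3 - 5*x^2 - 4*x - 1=-2*x^3 - 34*x^2 - 160*x - 128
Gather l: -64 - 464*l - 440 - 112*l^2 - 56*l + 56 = -112*l^2 - 520*l - 448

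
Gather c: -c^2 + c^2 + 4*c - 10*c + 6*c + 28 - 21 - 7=0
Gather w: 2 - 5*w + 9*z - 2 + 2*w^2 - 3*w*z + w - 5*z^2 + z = 2*w^2 + w*(-3*z - 4) - 5*z^2 + 10*z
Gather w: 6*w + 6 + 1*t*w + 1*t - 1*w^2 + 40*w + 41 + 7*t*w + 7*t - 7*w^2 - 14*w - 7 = 8*t - 8*w^2 + w*(8*t + 32) + 40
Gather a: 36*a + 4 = 36*a + 4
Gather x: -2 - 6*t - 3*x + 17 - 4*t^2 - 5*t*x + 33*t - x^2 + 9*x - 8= -4*t^2 + 27*t - x^2 + x*(6 - 5*t) + 7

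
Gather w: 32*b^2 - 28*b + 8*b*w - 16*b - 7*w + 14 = 32*b^2 - 44*b + w*(8*b - 7) + 14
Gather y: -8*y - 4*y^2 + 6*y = -4*y^2 - 2*y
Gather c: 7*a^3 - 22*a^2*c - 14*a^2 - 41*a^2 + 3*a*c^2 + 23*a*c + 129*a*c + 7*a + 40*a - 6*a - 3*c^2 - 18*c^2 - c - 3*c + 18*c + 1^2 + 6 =7*a^3 - 55*a^2 + 41*a + c^2*(3*a - 21) + c*(-22*a^2 + 152*a + 14) + 7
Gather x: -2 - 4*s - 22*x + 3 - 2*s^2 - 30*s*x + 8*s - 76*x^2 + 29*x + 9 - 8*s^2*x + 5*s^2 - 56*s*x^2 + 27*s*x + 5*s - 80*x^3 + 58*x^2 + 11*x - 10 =3*s^2 + 9*s - 80*x^3 + x^2*(-56*s - 18) + x*(-8*s^2 - 3*s + 18)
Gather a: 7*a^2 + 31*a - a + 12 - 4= 7*a^2 + 30*a + 8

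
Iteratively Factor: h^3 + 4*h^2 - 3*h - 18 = (h + 3)*(h^2 + h - 6) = (h + 3)^2*(h - 2)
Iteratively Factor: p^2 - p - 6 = (p - 3)*(p + 2)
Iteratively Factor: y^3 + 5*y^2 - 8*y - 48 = (y + 4)*(y^2 + y - 12) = (y + 4)^2*(y - 3)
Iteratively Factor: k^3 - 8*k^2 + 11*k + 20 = (k - 5)*(k^2 - 3*k - 4) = (k - 5)*(k + 1)*(k - 4)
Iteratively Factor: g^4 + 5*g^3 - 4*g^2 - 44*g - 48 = (g + 4)*(g^3 + g^2 - 8*g - 12) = (g + 2)*(g + 4)*(g^2 - g - 6) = (g + 2)^2*(g + 4)*(g - 3)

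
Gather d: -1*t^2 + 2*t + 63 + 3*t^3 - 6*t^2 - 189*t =3*t^3 - 7*t^2 - 187*t + 63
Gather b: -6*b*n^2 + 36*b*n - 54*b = b*(-6*n^2 + 36*n - 54)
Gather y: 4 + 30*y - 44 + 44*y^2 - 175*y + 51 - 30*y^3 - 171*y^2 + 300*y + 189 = -30*y^3 - 127*y^2 + 155*y + 200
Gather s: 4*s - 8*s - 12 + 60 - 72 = -4*s - 24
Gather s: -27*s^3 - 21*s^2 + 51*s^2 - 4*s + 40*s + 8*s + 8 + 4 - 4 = -27*s^3 + 30*s^2 + 44*s + 8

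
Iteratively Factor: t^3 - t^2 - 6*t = (t)*(t^2 - t - 6) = t*(t - 3)*(t + 2)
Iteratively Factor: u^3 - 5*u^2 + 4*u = (u - 4)*(u^2 - u) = (u - 4)*(u - 1)*(u)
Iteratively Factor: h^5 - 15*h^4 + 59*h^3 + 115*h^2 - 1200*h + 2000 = (h - 5)*(h^4 - 10*h^3 + 9*h^2 + 160*h - 400) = (h - 5)*(h + 4)*(h^3 - 14*h^2 + 65*h - 100) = (h - 5)^2*(h + 4)*(h^2 - 9*h + 20) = (h - 5)^2*(h - 4)*(h + 4)*(h - 5)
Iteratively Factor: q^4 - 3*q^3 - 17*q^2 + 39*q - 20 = (q - 5)*(q^3 + 2*q^2 - 7*q + 4) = (q - 5)*(q + 4)*(q^2 - 2*q + 1) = (q - 5)*(q - 1)*(q + 4)*(q - 1)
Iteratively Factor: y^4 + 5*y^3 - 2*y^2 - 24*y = (y - 2)*(y^3 + 7*y^2 + 12*y) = (y - 2)*(y + 3)*(y^2 + 4*y) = y*(y - 2)*(y + 3)*(y + 4)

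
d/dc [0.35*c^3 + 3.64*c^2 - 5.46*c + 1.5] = 1.05*c^2 + 7.28*c - 5.46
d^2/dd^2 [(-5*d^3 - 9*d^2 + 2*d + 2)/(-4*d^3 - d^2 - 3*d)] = 4*(62*d^6 - 138*d^5 - 270*d^4 - 12*d^3 - 39*d^2 - 9*d - 9)/(d^3*(64*d^6 + 48*d^5 + 156*d^4 + 73*d^3 + 117*d^2 + 27*d + 27))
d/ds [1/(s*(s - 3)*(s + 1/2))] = 2*(-6*s^2 + 10*s + 3)/(s^2*(4*s^4 - 20*s^3 + 13*s^2 + 30*s + 9))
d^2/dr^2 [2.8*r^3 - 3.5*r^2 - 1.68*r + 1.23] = 16.8*r - 7.0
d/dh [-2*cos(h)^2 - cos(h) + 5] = (4*cos(h) + 1)*sin(h)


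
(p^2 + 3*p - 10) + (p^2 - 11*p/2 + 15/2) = 2*p^2 - 5*p/2 - 5/2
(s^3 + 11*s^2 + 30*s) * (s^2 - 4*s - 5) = s^5 + 7*s^4 - 19*s^3 - 175*s^2 - 150*s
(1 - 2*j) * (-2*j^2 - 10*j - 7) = 4*j^3 + 18*j^2 + 4*j - 7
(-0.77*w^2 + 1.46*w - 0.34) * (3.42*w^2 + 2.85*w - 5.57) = -2.6334*w^4 + 2.7987*w^3 + 7.2871*w^2 - 9.1012*w + 1.8938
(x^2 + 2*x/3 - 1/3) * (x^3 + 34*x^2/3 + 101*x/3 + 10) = x^5 + 12*x^4 + 368*x^3/9 + 86*x^2/3 - 41*x/9 - 10/3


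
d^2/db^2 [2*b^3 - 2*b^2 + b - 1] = 12*b - 4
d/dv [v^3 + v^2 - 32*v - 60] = 3*v^2 + 2*v - 32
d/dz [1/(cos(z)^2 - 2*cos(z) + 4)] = 2*(cos(z) - 1)*sin(z)/(cos(z)^2 - 2*cos(z) + 4)^2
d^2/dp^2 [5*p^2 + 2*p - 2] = 10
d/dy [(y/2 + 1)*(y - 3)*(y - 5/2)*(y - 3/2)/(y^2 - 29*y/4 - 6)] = (32*y^5 - 428*y^4 + 776*y^3 + 913*y^2 + 384*y - 4554)/(2*(16*y^4 - 232*y^3 + 649*y^2 + 1392*y + 576))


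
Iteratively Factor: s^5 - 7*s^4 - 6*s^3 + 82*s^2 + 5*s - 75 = (s + 1)*(s^4 - 8*s^3 + 2*s^2 + 80*s - 75) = (s - 5)*(s + 1)*(s^3 - 3*s^2 - 13*s + 15) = (s - 5)*(s + 1)*(s + 3)*(s^2 - 6*s + 5) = (s - 5)*(s - 1)*(s + 1)*(s + 3)*(s - 5)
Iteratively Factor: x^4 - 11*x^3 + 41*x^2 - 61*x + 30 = (x - 1)*(x^3 - 10*x^2 + 31*x - 30) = (x - 2)*(x - 1)*(x^2 - 8*x + 15) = (x - 3)*(x - 2)*(x - 1)*(x - 5)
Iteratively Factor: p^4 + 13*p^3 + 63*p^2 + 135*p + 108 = (p + 3)*(p^3 + 10*p^2 + 33*p + 36) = (p + 3)*(p + 4)*(p^2 + 6*p + 9) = (p + 3)^2*(p + 4)*(p + 3)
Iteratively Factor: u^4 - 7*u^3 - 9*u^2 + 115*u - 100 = (u - 5)*(u^3 - 2*u^2 - 19*u + 20) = (u - 5)*(u - 1)*(u^2 - u - 20) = (u - 5)^2*(u - 1)*(u + 4)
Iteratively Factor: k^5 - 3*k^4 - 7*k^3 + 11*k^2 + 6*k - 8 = (k + 2)*(k^4 - 5*k^3 + 3*k^2 + 5*k - 4) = (k - 1)*(k + 2)*(k^3 - 4*k^2 - k + 4) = (k - 1)*(k + 1)*(k + 2)*(k^2 - 5*k + 4) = (k - 4)*(k - 1)*(k + 1)*(k + 2)*(k - 1)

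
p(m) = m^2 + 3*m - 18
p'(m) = 2*m + 3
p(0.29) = -17.05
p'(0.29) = 3.58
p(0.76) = -15.14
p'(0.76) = 4.52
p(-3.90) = -14.49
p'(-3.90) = -4.80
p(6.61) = 45.52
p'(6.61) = 16.22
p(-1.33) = -20.22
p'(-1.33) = 0.34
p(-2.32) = -19.58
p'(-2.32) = -1.64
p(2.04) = -7.72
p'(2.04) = 7.08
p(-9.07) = 37.05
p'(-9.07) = -15.14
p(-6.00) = 0.00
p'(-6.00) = -9.00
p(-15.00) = 162.00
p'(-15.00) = -27.00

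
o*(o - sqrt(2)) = o^2 - sqrt(2)*o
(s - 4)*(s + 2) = s^2 - 2*s - 8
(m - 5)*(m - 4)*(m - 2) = m^3 - 11*m^2 + 38*m - 40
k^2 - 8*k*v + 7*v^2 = (k - 7*v)*(k - v)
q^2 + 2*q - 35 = (q - 5)*(q + 7)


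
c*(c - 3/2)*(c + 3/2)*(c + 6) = c^4 + 6*c^3 - 9*c^2/4 - 27*c/2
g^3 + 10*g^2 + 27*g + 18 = (g + 1)*(g + 3)*(g + 6)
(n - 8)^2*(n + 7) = n^3 - 9*n^2 - 48*n + 448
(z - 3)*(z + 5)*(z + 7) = z^3 + 9*z^2 - z - 105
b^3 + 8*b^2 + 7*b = b*(b + 1)*(b + 7)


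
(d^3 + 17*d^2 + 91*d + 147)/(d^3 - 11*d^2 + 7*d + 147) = (d^2 + 14*d + 49)/(d^2 - 14*d + 49)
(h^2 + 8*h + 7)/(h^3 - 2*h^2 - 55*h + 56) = (h + 1)/(h^2 - 9*h + 8)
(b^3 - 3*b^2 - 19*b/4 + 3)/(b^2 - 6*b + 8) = (b^2 + b - 3/4)/(b - 2)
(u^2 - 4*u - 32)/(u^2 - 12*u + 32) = (u + 4)/(u - 4)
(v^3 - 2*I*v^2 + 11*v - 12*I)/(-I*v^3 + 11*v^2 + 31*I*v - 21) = (I*v^2 + 5*v - 4*I)/(v^2 + 8*I*v - 7)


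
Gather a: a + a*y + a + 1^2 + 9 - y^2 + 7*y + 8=a*(y + 2) - y^2 + 7*y + 18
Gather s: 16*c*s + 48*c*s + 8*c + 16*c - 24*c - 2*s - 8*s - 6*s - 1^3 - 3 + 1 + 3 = s*(64*c - 16)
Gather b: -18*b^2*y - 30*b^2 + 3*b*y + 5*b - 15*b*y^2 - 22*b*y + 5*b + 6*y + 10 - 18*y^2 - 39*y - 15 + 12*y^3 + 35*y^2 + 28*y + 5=b^2*(-18*y - 30) + b*(-15*y^2 - 19*y + 10) + 12*y^3 + 17*y^2 - 5*y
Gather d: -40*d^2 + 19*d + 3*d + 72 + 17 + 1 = -40*d^2 + 22*d + 90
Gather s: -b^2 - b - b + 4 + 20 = -b^2 - 2*b + 24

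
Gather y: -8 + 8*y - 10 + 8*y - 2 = 16*y - 20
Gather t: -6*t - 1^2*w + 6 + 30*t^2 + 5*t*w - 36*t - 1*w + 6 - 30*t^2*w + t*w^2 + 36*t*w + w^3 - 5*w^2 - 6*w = t^2*(30 - 30*w) + t*(w^2 + 41*w - 42) + w^3 - 5*w^2 - 8*w + 12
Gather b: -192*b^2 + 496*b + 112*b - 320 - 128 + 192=-192*b^2 + 608*b - 256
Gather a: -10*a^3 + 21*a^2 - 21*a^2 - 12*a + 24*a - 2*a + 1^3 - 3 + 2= -10*a^3 + 10*a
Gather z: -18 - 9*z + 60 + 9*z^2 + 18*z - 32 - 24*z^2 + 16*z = -15*z^2 + 25*z + 10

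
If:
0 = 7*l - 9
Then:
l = 9/7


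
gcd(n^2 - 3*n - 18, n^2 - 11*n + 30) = n - 6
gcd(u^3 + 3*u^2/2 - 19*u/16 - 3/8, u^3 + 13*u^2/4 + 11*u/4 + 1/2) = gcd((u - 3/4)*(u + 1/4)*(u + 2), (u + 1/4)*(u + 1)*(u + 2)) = u^2 + 9*u/4 + 1/2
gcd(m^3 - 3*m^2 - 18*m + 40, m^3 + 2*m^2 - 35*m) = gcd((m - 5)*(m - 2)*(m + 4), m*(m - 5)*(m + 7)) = m - 5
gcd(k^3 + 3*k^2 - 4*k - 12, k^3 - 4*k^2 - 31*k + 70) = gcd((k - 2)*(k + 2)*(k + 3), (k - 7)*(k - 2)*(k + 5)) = k - 2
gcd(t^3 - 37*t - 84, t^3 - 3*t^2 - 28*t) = t^2 - 3*t - 28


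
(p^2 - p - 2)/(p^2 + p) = (p - 2)/p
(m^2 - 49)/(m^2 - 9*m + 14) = (m + 7)/(m - 2)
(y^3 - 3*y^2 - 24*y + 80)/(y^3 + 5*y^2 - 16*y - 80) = (y - 4)/(y + 4)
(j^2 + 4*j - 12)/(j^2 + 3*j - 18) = (j - 2)/(j - 3)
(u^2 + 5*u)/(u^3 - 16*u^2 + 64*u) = (u + 5)/(u^2 - 16*u + 64)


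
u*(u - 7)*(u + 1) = u^3 - 6*u^2 - 7*u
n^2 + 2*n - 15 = (n - 3)*(n + 5)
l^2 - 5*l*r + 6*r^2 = (l - 3*r)*(l - 2*r)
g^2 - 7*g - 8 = (g - 8)*(g + 1)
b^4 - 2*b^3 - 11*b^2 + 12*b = b*(b - 4)*(b - 1)*(b + 3)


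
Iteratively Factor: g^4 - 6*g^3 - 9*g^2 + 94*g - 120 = (g - 2)*(g^3 - 4*g^2 - 17*g + 60) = (g - 5)*(g - 2)*(g^2 + g - 12) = (g - 5)*(g - 2)*(g + 4)*(g - 3)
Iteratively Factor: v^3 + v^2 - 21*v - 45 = (v - 5)*(v^2 + 6*v + 9) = (v - 5)*(v + 3)*(v + 3)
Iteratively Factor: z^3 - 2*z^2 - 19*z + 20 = (z - 1)*(z^2 - z - 20) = (z - 1)*(z + 4)*(z - 5)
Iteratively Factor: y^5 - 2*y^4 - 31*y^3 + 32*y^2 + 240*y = (y + 4)*(y^4 - 6*y^3 - 7*y^2 + 60*y) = (y - 4)*(y + 4)*(y^3 - 2*y^2 - 15*y) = (y - 4)*(y + 3)*(y + 4)*(y^2 - 5*y) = (y - 5)*(y - 4)*(y + 3)*(y + 4)*(y)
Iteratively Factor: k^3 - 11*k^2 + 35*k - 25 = (k - 5)*(k^2 - 6*k + 5) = (k - 5)*(k - 1)*(k - 5)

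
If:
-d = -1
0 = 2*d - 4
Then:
No Solution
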